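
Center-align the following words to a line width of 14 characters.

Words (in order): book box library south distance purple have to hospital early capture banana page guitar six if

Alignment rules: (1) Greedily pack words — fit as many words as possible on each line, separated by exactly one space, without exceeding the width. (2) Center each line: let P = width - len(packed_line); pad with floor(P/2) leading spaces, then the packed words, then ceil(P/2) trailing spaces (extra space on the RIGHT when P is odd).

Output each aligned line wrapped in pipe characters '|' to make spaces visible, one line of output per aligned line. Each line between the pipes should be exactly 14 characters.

Line 1: ['book', 'box'] (min_width=8, slack=6)
Line 2: ['library', 'south'] (min_width=13, slack=1)
Line 3: ['distance'] (min_width=8, slack=6)
Line 4: ['purple', 'have', 'to'] (min_width=14, slack=0)
Line 5: ['hospital', 'early'] (min_width=14, slack=0)
Line 6: ['capture', 'banana'] (min_width=14, slack=0)
Line 7: ['page', 'guitar'] (min_width=11, slack=3)
Line 8: ['six', 'if'] (min_width=6, slack=8)

Answer: |   book box   |
|library south |
|   distance   |
|purple have to|
|hospital early|
|capture banana|
| page guitar  |
|    six if    |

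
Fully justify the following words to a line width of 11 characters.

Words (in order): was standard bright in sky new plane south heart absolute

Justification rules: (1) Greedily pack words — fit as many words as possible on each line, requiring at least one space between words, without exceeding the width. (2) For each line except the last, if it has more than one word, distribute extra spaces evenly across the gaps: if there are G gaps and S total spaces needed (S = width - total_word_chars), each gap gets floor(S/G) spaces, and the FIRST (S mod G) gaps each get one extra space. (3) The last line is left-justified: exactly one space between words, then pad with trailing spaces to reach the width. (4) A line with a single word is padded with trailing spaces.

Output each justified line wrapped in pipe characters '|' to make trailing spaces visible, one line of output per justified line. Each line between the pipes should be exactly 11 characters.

Line 1: ['was'] (min_width=3, slack=8)
Line 2: ['standard'] (min_width=8, slack=3)
Line 3: ['bright', 'in'] (min_width=9, slack=2)
Line 4: ['sky', 'new'] (min_width=7, slack=4)
Line 5: ['plane', 'south'] (min_width=11, slack=0)
Line 6: ['heart'] (min_width=5, slack=6)
Line 7: ['absolute'] (min_width=8, slack=3)

Answer: |was        |
|standard   |
|bright   in|
|sky     new|
|plane south|
|heart      |
|absolute   |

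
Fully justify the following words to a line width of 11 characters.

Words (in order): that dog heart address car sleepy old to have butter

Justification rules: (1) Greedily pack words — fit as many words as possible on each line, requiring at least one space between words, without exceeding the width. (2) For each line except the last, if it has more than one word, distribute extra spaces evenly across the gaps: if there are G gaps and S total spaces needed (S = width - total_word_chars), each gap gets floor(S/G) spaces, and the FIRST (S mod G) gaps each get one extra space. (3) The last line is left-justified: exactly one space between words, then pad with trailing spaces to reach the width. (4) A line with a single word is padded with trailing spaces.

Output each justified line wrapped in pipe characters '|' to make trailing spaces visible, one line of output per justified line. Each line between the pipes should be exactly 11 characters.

Line 1: ['that', 'dog'] (min_width=8, slack=3)
Line 2: ['heart'] (min_width=5, slack=6)
Line 3: ['address', 'car'] (min_width=11, slack=0)
Line 4: ['sleepy', 'old'] (min_width=10, slack=1)
Line 5: ['to', 'have'] (min_width=7, slack=4)
Line 6: ['butter'] (min_width=6, slack=5)

Answer: |that    dog|
|heart      |
|address car|
|sleepy  old|
|to     have|
|butter     |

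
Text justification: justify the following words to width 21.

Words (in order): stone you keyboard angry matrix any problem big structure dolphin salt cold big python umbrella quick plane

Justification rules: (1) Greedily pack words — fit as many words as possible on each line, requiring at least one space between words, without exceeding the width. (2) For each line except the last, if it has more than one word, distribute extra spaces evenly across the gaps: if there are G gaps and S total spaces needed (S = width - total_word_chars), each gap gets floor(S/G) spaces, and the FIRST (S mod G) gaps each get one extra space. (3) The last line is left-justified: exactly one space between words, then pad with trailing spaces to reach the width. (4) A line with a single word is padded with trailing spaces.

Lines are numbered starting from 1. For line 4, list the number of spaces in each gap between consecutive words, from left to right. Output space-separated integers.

Answer: 1 1 1

Derivation:
Line 1: ['stone', 'you', 'keyboard'] (min_width=18, slack=3)
Line 2: ['angry', 'matrix', 'any'] (min_width=16, slack=5)
Line 3: ['problem', 'big', 'structure'] (min_width=21, slack=0)
Line 4: ['dolphin', 'salt', 'cold', 'big'] (min_width=21, slack=0)
Line 5: ['python', 'umbrella', 'quick'] (min_width=21, slack=0)
Line 6: ['plane'] (min_width=5, slack=16)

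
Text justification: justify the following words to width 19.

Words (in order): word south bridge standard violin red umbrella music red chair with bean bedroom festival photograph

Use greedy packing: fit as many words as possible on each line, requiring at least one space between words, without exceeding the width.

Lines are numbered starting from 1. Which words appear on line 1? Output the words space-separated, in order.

Answer: word south bridge

Derivation:
Line 1: ['word', 'south', 'bridge'] (min_width=17, slack=2)
Line 2: ['standard', 'violin', 'red'] (min_width=19, slack=0)
Line 3: ['umbrella', 'music', 'red'] (min_width=18, slack=1)
Line 4: ['chair', 'with', 'bean'] (min_width=15, slack=4)
Line 5: ['bedroom', 'festival'] (min_width=16, slack=3)
Line 6: ['photograph'] (min_width=10, slack=9)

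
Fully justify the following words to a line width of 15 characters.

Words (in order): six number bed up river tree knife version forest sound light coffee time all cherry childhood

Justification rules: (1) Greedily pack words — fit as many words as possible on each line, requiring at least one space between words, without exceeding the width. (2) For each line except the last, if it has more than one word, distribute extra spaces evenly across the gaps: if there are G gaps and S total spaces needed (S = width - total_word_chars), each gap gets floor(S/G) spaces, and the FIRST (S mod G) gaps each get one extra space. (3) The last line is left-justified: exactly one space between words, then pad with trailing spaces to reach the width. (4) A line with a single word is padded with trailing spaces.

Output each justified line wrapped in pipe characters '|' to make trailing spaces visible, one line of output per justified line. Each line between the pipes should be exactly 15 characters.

Line 1: ['six', 'number', 'bed'] (min_width=14, slack=1)
Line 2: ['up', 'river', 'tree'] (min_width=13, slack=2)
Line 3: ['knife', 'version'] (min_width=13, slack=2)
Line 4: ['forest', 'sound'] (min_width=12, slack=3)
Line 5: ['light', 'coffee'] (min_width=12, slack=3)
Line 6: ['time', 'all', 'cherry'] (min_width=15, slack=0)
Line 7: ['childhood'] (min_width=9, slack=6)

Answer: |six  number bed|
|up  river  tree|
|knife   version|
|forest    sound|
|light    coffee|
|time all cherry|
|childhood      |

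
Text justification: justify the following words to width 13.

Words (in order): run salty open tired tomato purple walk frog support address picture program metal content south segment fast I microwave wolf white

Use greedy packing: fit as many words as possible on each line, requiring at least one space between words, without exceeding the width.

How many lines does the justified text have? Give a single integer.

Line 1: ['run', 'salty'] (min_width=9, slack=4)
Line 2: ['open', 'tired'] (min_width=10, slack=3)
Line 3: ['tomato', 'purple'] (min_width=13, slack=0)
Line 4: ['walk', 'frog'] (min_width=9, slack=4)
Line 5: ['support'] (min_width=7, slack=6)
Line 6: ['address'] (min_width=7, slack=6)
Line 7: ['picture'] (min_width=7, slack=6)
Line 8: ['program', 'metal'] (min_width=13, slack=0)
Line 9: ['content', 'south'] (min_width=13, slack=0)
Line 10: ['segment', 'fast'] (min_width=12, slack=1)
Line 11: ['I', 'microwave'] (min_width=11, slack=2)
Line 12: ['wolf', 'white'] (min_width=10, slack=3)
Total lines: 12

Answer: 12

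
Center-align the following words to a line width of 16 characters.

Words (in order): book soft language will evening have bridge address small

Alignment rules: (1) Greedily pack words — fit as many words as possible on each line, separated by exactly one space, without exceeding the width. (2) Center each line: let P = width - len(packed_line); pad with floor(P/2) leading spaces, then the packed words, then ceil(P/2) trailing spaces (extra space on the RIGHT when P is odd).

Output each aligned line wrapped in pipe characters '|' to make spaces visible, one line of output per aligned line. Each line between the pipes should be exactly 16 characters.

Answer: |   book soft    |
| language will  |
|  evening have  |
| bridge address |
|     small      |

Derivation:
Line 1: ['book', 'soft'] (min_width=9, slack=7)
Line 2: ['language', 'will'] (min_width=13, slack=3)
Line 3: ['evening', 'have'] (min_width=12, slack=4)
Line 4: ['bridge', 'address'] (min_width=14, slack=2)
Line 5: ['small'] (min_width=5, slack=11)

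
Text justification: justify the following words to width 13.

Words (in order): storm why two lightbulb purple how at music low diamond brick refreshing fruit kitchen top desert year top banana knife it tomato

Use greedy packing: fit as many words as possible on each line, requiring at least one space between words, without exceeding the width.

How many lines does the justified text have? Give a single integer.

Line 1: ['storm', 'why', 'two'] (min_width=13, slack=0)
Line 2: ['lightbulb'] (min_width=9, slack=4)
Line 3: ['purple', 'how', 'at'] (min_width=13, slack=0)
Line 4: ['music', 'low'] (min_width=9, slack=4)
Line 5: ['diamond', 'brick'] (min_width=13, slack=0)
Line 6: ['refreshing'] (min_width=10, slack=3)
Line 7: ['fruit', 'kitchen'] (min_width=13, slack=0)
Line 8: ['top', 'desert'] (min_width=10, slack=3)
Line 9: ['year', 'top'] (min_width=8, slack=5)
Line 10: ['banana', 'knife'] (min_width=12, slack=1)
Line 11: ['it', 'tomato'] (min_width=9, slack=4)
Total lines: 11

Answer: 11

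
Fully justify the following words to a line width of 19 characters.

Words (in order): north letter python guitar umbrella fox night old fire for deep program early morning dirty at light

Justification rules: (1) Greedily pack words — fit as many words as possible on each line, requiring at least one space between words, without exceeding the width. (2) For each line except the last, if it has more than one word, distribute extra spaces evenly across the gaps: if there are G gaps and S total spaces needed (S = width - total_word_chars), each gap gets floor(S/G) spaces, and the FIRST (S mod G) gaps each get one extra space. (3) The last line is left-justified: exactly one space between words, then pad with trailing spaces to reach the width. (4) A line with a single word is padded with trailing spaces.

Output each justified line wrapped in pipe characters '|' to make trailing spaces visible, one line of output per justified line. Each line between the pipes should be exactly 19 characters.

Answer: |north letter python|
|guitar umbrella fox|
|night  old fire for|
|deep  program early|
|morning   dirty  at|
|light              |

Derivation:
Line 1: ['north', 'letter', 'python'] (min_width=19, slack=0)
Line 2: ['guitar', 'umbrella', 'fox'] (min_width=19, slack=0)
Line 3: ['night', 'old', 'fire', 'for'] (min_width=18, slack=1)
Line 4: ['deep', 'program', 'early'] (min_width=18, slack=1)
Line 5: ['morning', 'dirty', 'at'] (min_width=16, slack=3)
Line 6: ['light'] (min_width=5, slack=14)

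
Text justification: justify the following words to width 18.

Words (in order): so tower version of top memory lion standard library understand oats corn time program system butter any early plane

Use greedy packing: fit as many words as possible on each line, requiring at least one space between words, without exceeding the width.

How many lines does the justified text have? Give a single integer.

Line 1: ['so', 'tower', 'version'] (min_width=16, slack=2)
Line 2: ['of', 'top', 'memory', 'lion'] (min_width=18, slack=0)
Line 3: ['standard', 'library'] (min_width=16, slack=2)
Line 4: ['understand', 'oats'] (min_width=15, slack=3)
Line 5: ['corn', 'time', 'program'] (min_width=17, slack=1)
Line 6: ['system', 'butter', 'any'] (min_width=17, slack=1)
Line 7: ['early', 'plane'] (min_width=11, slack=7)
Total lines: 7

Answer: 7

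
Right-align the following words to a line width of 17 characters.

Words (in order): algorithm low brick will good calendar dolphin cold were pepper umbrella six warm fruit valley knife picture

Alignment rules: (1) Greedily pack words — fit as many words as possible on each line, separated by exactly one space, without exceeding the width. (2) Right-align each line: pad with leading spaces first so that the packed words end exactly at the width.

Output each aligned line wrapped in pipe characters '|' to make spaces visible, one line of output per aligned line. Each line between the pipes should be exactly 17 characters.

Answer: |    algorithm low|
|  brick will good|
| calendar dolphin|
| cold were pepper|
|umbrella six warm|
|     fruit valley|
|    knife picture|

Derivation:
Line 1: ['algorithm', 'low'] (min_width=13, slack=4)
Line 2: ['brick', 'will', 'good'] (min_width=15, slack=2)
Line 3: ['calendar', 'dolphin'] (min_width=16, slack=1)
Line 4: ['cold', 'were', 'pepper'] (min_width=16, slack=1)
Line 5: ['umbrella', 'six', 'warm'] (min_width=17, slack=0)
Line 6: ['fruit', 'valley'] (min_width=12, slack=5)
Line 7: ['knife', 'picture'] (min_width=13, slack=4)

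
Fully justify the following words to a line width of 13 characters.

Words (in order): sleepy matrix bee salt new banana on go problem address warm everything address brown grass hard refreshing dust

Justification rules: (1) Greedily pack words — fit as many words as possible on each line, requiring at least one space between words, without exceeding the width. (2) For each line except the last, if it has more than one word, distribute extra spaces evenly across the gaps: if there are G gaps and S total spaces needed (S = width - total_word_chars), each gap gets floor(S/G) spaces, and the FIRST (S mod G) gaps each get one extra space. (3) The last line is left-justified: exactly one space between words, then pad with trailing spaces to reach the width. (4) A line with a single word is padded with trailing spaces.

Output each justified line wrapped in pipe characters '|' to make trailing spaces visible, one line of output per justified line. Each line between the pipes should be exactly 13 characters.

Answer: |sleepy matrix|
|bee  salt new|
|banana  on go|
|problem      |
|address  warm|
|everything   |
|address brown|
|grass    hard|
|refreshing   |
|dust         |

Derivation:
Line 1: ['sleepy', 'matrix'] (min_width=13, slack=0)
Line 2: ['bee', 'salt', 'new'] (min_width=12, slack=1)
Line 3: ['banana', 'on', 'go'] (min_width=12, slack=1)
Line 4: ['problem'] (min_width=7, slack=6)
Line 5: ['address', 'warm'] (min_width=12, slack=1)
Line 6: ['everything'] (min_width=10, slack=3)
Line 7: ['address', 'brown'] (min_width=13, slack=0)
Line 8: ['grass', 'hard'] (min_width=10, slack=3)
Line 9: ['refreshing'] (min_width=10, slack=3)
Line 10: ['dust'] (min_width=4, slack=9)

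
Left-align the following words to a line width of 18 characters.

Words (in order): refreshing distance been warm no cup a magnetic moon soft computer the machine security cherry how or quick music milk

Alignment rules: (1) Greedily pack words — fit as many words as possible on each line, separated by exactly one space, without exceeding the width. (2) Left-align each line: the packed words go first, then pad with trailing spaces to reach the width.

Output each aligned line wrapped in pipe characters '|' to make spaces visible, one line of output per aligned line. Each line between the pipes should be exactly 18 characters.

Answer: |refreshing        |
|distance been warm|
|no cup a magnetic |
|moon soft computer|
|the machine       |
|security cherry   |
|how or quick music|
|milk              |

Derivation:
Line 1: ['refreshing'] (min_width=10, slack=8)
Line 2: ['distance', 'been', 'warm'] (min_width=18, slack=0)
Line 3: ['no', 'cup', 'a', 'magnetic'] (min_width=17, slack=1)
Line 4: ['moon', 'soft', 'computer'] (min_width=18, slack=0)
Line 5: ['the', 'machine'] (min_width=11, slack=7)
Line 6: ['security', 'cherry'] (min_width=15, slack=3)
Line 7: ['how', 'or', 'quick', 'music'] (min_width=18, slack=0)
Line 8: ['milk'] (min_width=4, slack=14)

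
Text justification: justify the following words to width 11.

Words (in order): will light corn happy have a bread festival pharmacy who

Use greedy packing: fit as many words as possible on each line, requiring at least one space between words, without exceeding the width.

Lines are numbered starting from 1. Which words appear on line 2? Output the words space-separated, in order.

Line 1: ['will', 'light'] (min_width=10, slack=1)
Line 2: ['corn', 'happy'] (min_width=10, slack=1)
Line 3: ['have', 'a'] (min_width=6, slack=5)
Line 4: ['bread'] (min_width=5, slack=6)
Line 5: ['festival'] (min_width=8, slack=3)
Line 6: ['pharmacy'] (min_width=8, slack=3)
Line 7: ['who'] (min_width=3, slack=8)

Answer: corn happy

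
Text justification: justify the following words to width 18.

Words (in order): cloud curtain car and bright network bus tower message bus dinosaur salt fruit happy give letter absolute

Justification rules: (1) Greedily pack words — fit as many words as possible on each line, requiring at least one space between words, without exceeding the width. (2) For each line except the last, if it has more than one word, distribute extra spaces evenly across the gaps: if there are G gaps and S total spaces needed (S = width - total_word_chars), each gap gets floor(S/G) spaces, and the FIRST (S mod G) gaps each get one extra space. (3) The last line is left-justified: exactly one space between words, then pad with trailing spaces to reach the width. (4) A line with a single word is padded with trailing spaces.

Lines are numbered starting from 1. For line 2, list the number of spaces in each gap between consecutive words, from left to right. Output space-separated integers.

Answer: 1 1

Derivation:
Line 1: ['cloud', 'curtain', 'car'] (min_width=17, slack=1)
Line 2: ['and', 'bright', 'network'] (min_width=18, slack=0)
Line 3: ['bus', 'tower', 'message'] (min_width=17, slack=1)
Line 4: ['bus', 'dinosaur', 'salt'] (min_width=17, slack=1)
Line 5: ['fruit', 'happy', 'give'] (min_width=16, slack=2)
Line 6: ['letter', 'absolute'] (min_width=15, slack=3)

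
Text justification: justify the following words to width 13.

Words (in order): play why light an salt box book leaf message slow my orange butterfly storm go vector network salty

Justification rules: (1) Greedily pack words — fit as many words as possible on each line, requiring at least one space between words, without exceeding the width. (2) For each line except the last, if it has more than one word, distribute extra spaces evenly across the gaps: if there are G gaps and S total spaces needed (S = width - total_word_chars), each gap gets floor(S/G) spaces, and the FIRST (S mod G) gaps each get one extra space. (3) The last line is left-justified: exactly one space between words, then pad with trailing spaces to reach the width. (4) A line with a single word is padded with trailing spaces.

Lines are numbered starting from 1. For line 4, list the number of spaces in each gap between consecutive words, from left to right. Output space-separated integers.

Answer: 2

Derivation:
Line 1: ['play', 'why'] (min_width=8, slack=5)
Line 2: ['light', 'an', 'salt'] (min_width=13, slack=0)
Line 3: ['box', 'book', 'leaf'] (min_width=13, slack=0)
Line 4: ['message', 'slow'] (min_width=12, slack=1)
Line 5: ['my', 'orange'] (min_width=9, slack=4)
Line 6: ['butterfly'] (min_width=9, slack=4)
Line 7: ['storm', 'go'] (min_width=8, slack=5)
Line 8: ['vector'] (min_width=6, slack=7)
Line 9: ['network', 'salty'] (min_width=13, slack=0)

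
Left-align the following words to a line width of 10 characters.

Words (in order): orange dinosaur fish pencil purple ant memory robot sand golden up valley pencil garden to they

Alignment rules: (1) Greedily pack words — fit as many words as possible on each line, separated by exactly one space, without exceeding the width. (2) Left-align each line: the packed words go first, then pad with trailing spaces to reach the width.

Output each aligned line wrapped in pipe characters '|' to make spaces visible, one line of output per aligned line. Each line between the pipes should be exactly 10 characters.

Answer: |orange    |
|dinosaur  |
|fish      |
|pencil    |
|purple ant|
|memory    |
|robot sand|
|golden up |
|valley    |
|pencil    |
|garden to |
|they      |

Derivation:
Line 1: ['orange'] (min_width=6, slack=4)
Line 2: ['dinosaur'] (min_width=8, slack=2)
Line 3: ['fish'] (min_width=4, slack=6)
Line 4: ['pencil'] (min_width=6, slack=4)
Line 5: ['purple', 'ant'] (min_width=10, slack=0)
Line 6: ['memory'] (min_width=6, slack=4)
Line 7: ['robot', 'sand'] (min_width=10, slack=0)
Line 8: ['golden', 'up'] (min_width=9, slack=1)
Line 9: ['valley'] (min_width=6, slack=4)
Line 10: ['pencil'] (min_width=6, slack=4)
Line 11: ['garden', 'to'] (min_width=9, slack=1)
Line 12: ['they'] (min_width=4, slack=6)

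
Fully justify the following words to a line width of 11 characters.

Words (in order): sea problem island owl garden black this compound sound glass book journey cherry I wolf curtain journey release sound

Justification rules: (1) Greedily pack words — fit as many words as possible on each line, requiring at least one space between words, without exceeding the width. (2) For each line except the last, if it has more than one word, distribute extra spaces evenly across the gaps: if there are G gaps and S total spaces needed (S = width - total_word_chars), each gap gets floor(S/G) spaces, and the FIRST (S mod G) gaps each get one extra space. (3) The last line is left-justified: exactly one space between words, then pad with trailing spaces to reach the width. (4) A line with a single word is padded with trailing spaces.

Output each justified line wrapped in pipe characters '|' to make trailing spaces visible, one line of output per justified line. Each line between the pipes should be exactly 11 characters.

Answer: |sea problem|
|island  owl|
|garden     |
|black  this|
|compound   |
|sound glass|
|book       |
|journey    |
|cherry    I|
|wolf       |
|curtain    |
|journey    |
|release    |
|sound      |

Derivation:
Line 1: ['sea', 'problem'] (min_width=11, slack=0)
Line 2: ['island', 'owl'] (min_width=10, slack=1)
Line 3: ['garden'] (min_width=6, slack=5)
Line 4: ['black', 'this'] (min_width=10, slack=1)
Line 5: ['compound'] (min_width=8, slack=3)
Line 6: ['sound', 'glass'] (min_width=11, slack=0)
Line 7: ['book'] (min_width=4, slack=7)
Line 8: ['journey'] (min_width=7, slack=4)
Line 9: ['cherry', 'I'] (min_width=8, slack=3)
Line 10: ['wolf'] (min_width=4, slack=7)
Line 11: ['curtain'] (min_width=7, slack=4)
Line 12: ['journey'] (min_width=7, slack=4)
Line 13: ['release'] (min_width=7, slack=4)
Line 14: ['sound'] (min_width=5, slack=6)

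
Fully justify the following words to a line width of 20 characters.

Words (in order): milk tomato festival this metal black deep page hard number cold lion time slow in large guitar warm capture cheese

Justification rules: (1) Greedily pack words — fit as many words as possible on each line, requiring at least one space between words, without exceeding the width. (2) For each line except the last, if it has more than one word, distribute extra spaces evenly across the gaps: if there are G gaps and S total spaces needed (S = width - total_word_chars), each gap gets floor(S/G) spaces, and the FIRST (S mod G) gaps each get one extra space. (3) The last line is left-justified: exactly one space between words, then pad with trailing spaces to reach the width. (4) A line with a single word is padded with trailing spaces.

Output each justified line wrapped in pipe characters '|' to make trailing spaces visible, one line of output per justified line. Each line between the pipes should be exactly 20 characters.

Answer: |milk tomato festival|
|this   metal   black|
|deep    page    hard|
|number   cold   lion|
|time  slow  in large|
|guitar  warm capture|
|cheese              |

Derivation:
Line 1: ['milk', 'tomato', 'festival'] (min_width=20, slack=0)
Line 2: ['this', 'metal', 'black'] (min_width=16, slack=4)
Line 3: ['deep', 'page', 'hard'] (min_width=14, slack=6)
Line 4: ['number', 'cold', 'lion'] (min_width=16, slack=4)
Line 5: ['time', 'slow', 'in', 'large'] (min_width=18, slack=2)
Line 6: ['guitar', 'warm', 'capture'] (min_width=19, slack=1)
Line 7: ['cheese'] (min_width=6, slack=14)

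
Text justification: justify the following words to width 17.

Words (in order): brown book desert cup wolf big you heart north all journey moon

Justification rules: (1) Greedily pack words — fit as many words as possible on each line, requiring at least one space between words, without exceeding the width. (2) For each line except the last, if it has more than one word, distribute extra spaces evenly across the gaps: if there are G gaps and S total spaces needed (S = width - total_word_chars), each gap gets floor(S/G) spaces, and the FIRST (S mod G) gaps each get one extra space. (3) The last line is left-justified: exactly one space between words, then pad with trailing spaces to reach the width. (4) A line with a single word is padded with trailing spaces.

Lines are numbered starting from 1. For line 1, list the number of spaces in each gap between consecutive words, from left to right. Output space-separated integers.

Line 1: ['brown', 'book', 'desert'] (min_width=17, slack=0)
Line 2: ['cup', 'wolf', 'big', 'you'] (min_width=16, slack=1)
Line 3: ['heart', 'north', 'all'] (min_width=15, slack=2)
Line 4: ['journey', 'moon'] (min_width=12, slack=5)

Answer: 1 1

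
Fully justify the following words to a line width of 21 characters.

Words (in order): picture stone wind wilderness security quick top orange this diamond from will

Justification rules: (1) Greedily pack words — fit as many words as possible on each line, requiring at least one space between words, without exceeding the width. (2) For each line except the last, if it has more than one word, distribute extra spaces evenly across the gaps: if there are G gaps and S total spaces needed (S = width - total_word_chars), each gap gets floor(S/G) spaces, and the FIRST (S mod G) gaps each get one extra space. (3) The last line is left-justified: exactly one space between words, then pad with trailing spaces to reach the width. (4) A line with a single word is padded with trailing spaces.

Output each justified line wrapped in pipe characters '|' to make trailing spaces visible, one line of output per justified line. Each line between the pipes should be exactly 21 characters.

Answer: |picture   stone  wind|
|wilderness   security|
|quick top orange this|
|diamond from will    |

Derivation:
Line 1: ['picture', 'stone', 'wind'] (min_width=18, slack=3)
Line 2: ['wilderness', 'security'] (min_width=19, slack=2)
Line 3: ['quick', 'top', 'orange', 'this'] (min_width=21, slack=0)
Line 4: ['diamond', 'from', 'will'] (min_width=17, slack=4)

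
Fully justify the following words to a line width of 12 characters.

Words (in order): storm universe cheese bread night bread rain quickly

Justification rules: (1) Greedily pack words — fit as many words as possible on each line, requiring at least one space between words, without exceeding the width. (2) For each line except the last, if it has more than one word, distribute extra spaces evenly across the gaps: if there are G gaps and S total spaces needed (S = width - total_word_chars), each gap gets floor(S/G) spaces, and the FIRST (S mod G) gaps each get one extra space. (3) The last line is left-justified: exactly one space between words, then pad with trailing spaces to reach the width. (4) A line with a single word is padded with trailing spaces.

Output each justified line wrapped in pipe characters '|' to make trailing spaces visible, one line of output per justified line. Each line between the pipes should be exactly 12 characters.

Answer: |storm       |
|universe    |
|cheese bread|
|night  bread|
|rain quickly|

Derivation:
Line 1: ['storm'] (min_width=5, slack=7)
Line 2: ['universe'] (min_width=8, slack=4)
Line 3: ['cheese', 'bread'] (min_width=12, slack=0)
Line 4: ['night', 'bread'] (min_width=11, slack=1)
Line 5: ['rain', 'quickly'] (min_width=12, slack=0)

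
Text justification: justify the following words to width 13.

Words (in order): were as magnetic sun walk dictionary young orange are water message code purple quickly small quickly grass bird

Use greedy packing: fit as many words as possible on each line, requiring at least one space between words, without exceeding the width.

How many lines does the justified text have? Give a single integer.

Answer: 11

Derivation:
Line 1: ['were', 'as'] (min_width=7, slack=6)
Line 2: ['magnetic', 'sun'] (min_width=12, slack=1)
Line 3: ['walk'] (min_width=4, slack=9)
Line 4: ['dictionary'] (min_width=10, slack=3)
Line 5: ['young', 'orange'] (min_width=12, slack=1)
Line 6: ['are', 'water'] (min_width=9, slack=4)
Line 7: ['message', 'code'] (min_width=12, slack=1)
Line 8: ['purple'] (min_width=6, slack=7)
Line 9: ['quickly', 'small'] (min_width=13, slack=0)
Line 10: ['quickly', 'grass'] (min_width=13, slack=0)
Line 11: ['bird'] (min_width=4, slack=9)
Total lines: 11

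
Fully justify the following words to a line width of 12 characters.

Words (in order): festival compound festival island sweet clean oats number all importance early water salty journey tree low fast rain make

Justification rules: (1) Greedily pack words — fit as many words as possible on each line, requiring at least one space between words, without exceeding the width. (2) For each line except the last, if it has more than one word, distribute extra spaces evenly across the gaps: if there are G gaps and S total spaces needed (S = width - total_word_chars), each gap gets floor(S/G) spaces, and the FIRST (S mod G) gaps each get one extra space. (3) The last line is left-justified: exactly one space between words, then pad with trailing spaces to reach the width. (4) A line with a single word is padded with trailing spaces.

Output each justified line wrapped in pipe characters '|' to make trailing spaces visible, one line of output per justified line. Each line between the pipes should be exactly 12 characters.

Line 1: ['festival'] (min_width=8, slack=4)
Line 2: ['compound'] (min_width=8, slack=4)
Line 3: ['festival'] (min_width=8, slack=4)
Line 4: ['island', 'sweet'] (min_width=12, slack=0)
Line 5: ['clean', 'oats'] (min_width=10, slack=2)
Line 6: ['number', 'all'] (min_width=10, slack=2)
Line 7: ['importance'] (min_width=10, slack=2)
Line 8: ['early', 'water'] (min_width=11, slack=1)
Line 9: ['salty'] (min_width=5, slack=7)
Line 10: ['journey', 'tree'] (min_width=12, slack=0)
Line 11: ['low', 'fast'] (min_width=8, slack=4)
Line 12: ['rain', 'make'] (min_width=9, slack=3)

Answer: |festival    |
|compound    |
|festival    |
|island sweet|
|clean   oats|
|number   all|
|importance  |
|early  water|
|salty       |
|journey tree|
|low     fast|
|rain make   |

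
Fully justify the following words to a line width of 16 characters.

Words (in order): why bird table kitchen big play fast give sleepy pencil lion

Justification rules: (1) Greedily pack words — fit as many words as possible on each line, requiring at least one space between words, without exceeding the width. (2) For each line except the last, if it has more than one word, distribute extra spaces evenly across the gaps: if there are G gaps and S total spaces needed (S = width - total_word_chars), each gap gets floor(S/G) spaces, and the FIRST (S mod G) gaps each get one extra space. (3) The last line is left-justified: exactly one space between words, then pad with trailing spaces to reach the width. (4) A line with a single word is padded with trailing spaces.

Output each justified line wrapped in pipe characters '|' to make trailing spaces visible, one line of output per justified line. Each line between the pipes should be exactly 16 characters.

Answer: |why  bird  table|
|kitchen big play|
|fast give sleepy|
|pencil lion     |

Derivation:
Line 1: ['why', 'bird', 'table'] (min_width=14, slack=2)
Line 2: ['kitchen', 'big', 'play'] (min_width=16, slack=0)
Line 3: ['fast', 'give', 'sleepy'] (min_width=16, slack=0)
Line 4: ['pencil', 'lion'] (min_width=11, slack=5)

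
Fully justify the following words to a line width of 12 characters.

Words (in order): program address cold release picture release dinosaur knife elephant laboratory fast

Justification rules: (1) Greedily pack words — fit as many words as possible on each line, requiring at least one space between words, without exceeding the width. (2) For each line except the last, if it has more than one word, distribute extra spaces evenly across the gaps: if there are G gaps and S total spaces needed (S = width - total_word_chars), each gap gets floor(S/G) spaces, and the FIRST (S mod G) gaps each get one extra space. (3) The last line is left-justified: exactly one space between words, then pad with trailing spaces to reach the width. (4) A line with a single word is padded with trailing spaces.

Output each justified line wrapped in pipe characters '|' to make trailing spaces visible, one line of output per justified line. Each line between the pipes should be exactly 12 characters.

Answer: |program     |
|address cold|
|release     |
|picture     |
|release     |
|dinosaur    |
|knife       |
|elephant    |
|laboratory  |
|fast        |

Derivation:
Line 1: ['program'] (min_width=7, slack=5)
Line 2: ['address', 'cold'] (min_width=12, slack=0)
Line 3: ['release'] (min_width=7, slack=5)
Line 4: ['picture'] (min_width=7, slack=5)
Line 5: ['release'] (min_width=7, slack=5)
Line 6: ['dinosaur'] (min_width=8, slack=4)
Line 7: ['knife'] (min_width=5, slack=7)
Line 8: ['elephant'] (min_width=8, slack=4)
Line 9: ['laboratory'] (min_width=10, slack=2)
Line 10: ['fast'] (min_width=4, slack=8)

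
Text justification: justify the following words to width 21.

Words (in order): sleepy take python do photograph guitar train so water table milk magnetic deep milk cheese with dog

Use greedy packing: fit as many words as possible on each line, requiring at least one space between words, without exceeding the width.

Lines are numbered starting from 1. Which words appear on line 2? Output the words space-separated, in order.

Line 1: ['sleepy', 'take', 'python', 'do'] (min_width=21, slack=0)
Line 2: ['photograph', 'guitar'] (min_width=17, slack=4)
Line 3: ['train', 'so', 'water', 'table'] (min_width=20, slack=1)
Line 4: ['milk', 'magnetic', 'deep'] (min_width=18, slack=3)
Line 5: ['milk', 'cheese', 'with', 'dog'] (min_width=20, slack=1)

Answer: photograph guitar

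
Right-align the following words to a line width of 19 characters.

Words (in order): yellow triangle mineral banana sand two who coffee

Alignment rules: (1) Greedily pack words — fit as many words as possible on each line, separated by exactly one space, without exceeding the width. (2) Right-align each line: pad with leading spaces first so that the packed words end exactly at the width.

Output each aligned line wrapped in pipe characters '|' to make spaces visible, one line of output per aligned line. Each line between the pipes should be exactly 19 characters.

Answer: |    yellow triangle|
|mineral banana sand|
|     two who coffee|

Derivation:
Line 1: ['yellow', 'triangle'] (min_width=15, slack=4)
Line 2: ['mineral', 'banana', 'sand'] (min_width=19, slack=0)
Line 3: ['two', 'who', 'coffee'] (min_width=14, slack=5)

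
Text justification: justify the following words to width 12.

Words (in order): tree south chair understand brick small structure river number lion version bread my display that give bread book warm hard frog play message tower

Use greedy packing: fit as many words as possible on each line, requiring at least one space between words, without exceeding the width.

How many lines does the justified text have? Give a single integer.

Line 1: ['tree', 'south'] (min_width=10, slack=2)
Line 2: ['chair'] (min_width=5, slack=7)
Line 3: ['understand'] (min_width=10, slack=2)
Line 4: ['brick', 'small'] (min_width=11, slack=1)
Line 5: ['structure'] (min_width=9, slack=3)
Line 6: ['river', 'number'] (min_width=12, slack=0)
Line 7: ['lion', 'version'] (min_width=12, slack=0)
Line 8: ['bread', 'my'] (min_width=8, slack=4)
Line 9: ['display', 'that'] (min_width=12, slack=0)
Line 10: ['give', 'bread'] (min_width=10, slack=2)
Line 11: ['book', 'warm'] (min_width=9, slack=3)
Line 12: ['hard', 'frog'] (min_width=9, slack=3)
Line 13: ['play', 'message'] (min_width=12, slack=0)
Line 14: ['tower'] (min_width=5, slack=7)
Total lines: 14

Answer: 14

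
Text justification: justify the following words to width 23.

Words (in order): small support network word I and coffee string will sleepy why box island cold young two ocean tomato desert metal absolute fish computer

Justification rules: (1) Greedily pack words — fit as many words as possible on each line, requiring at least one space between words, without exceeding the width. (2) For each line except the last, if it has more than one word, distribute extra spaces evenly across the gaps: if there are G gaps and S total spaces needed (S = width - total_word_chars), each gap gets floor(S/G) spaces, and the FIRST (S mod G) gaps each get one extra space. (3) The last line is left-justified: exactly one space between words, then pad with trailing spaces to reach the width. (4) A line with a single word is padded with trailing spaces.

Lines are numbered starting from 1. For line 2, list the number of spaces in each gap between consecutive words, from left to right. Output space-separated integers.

Line 1: ['small', 'support', 'network'] (min_width=21, slack=2)
Line 2: ['word', 'I', 'and', 'coffee'] (min_width=17, slack=6)
Line 3: ['string', 'will', 'sleepy', 'why'] (min_width=22, slack=1)
Line 4: ['box', 'island', 'cold', 'young'] (min_width=21, slack=2)
Line 5: ['two', 'ocean', 'tomato', 'desert'] (min_width=23, slack=0)
Line 6: ['metal', 'absolute', 'fish'] (min_width=19, slack=4)
Line 7: ['computer'] (min_width=8, slack=15)

Answer: 3 3 3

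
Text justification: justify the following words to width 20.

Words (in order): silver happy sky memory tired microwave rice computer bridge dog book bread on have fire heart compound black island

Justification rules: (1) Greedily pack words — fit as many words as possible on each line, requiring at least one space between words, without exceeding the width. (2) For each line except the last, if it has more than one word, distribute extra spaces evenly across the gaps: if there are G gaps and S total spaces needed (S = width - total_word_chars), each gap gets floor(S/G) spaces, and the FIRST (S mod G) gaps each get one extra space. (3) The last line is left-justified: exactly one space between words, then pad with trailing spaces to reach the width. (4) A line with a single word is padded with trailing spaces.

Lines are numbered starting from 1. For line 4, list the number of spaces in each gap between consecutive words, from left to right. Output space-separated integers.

Answer: 2 1

Derivation:
Line 1: ['silver', 'happy', 'sky'] (min_width=16, slack=4)
Line 2: ['memory', 'tired'] (min_width=12, slack=8)
Line 3: ['microwave', 'rice'] (min_width=14, slack=6)
Line 4: ['computer', 'bridge', 'dog'] (min_width=19, slack=1)
Line 5: ['book', 'bread', 'on', 'have'] (min_width=18, slack=2)
Line 6: ['fire', 'heart', 'compound'] (min_width=19, slack=1)
Line 7: ['black', 'island'] (min_width=12, slack=8)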